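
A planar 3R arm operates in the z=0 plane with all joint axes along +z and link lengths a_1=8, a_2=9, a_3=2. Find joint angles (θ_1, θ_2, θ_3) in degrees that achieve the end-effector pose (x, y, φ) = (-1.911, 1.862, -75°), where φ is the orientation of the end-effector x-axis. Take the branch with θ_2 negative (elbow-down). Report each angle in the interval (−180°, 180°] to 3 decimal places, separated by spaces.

-149.992 -150.001 -135.007

wrist centre = target − a_3·(cos φ, sin φ) = (-2.4286, 3.7939)
cos θ_2 = (20.2916−8²−9²)/(2·8·9) = -0.8660; θ_2 = -150.0006° (elbow-down)
β = atan2(3.7939,-2.4286) = 122.6254°; ψ = atan2(-4.4999,0.2057) = -87.3824°
θ_1 = β − ψ = 210.0078°
θ_3 = φ − θ_1 − θ_2 = -135.0072° (wrapped to (-180°,180°])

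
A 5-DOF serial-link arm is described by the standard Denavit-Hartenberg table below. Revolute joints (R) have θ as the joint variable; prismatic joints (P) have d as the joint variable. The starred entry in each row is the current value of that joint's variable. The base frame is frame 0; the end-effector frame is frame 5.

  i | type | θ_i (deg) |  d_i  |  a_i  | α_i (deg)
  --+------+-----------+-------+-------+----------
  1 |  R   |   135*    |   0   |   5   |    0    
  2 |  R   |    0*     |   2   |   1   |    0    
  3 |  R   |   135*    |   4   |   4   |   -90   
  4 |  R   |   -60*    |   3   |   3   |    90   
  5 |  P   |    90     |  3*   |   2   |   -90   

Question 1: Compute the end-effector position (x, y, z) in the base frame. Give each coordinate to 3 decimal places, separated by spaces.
0.757 1.341 10.098

after link 1: o_1 = (-3.5355, 3.5355, 0.0000)
after link 2: o_2 = (-4.2426, 4.2426, 2.0000)
after link 3: o_3 = (-4.2426, 0.2426, 6.0000)
after link 4: o_4 = (-1.2426, -1.2574, 8.5981)
after link 5: o_5 = (0.7574, 1.3407, 10.0981)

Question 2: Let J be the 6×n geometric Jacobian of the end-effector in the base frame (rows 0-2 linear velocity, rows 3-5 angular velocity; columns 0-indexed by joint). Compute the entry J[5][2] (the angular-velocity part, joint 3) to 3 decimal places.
1.000

axis z_2 = (0.0000,0.0000,1.0000); lever o_n−o_2 = (5.0000,-2.9019,8.0981)
cross product → J_v[:, 2] = (2.9019,5.0000,-0.0000)
J_ω[:, 2] = z_2
entry J[5][2] = 1.0000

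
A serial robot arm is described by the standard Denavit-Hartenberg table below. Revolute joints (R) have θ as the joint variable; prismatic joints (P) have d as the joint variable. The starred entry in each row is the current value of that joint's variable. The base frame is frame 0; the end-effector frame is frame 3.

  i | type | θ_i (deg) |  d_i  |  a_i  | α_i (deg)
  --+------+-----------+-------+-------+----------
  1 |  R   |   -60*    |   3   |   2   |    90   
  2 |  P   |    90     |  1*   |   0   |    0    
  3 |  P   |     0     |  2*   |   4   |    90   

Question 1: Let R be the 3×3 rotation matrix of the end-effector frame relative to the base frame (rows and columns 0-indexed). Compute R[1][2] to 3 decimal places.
-0.866

End-effector z-axis (col 2 of R) = (0.5000,-0.8660,-0.0000)
R[1][2] = -0.8660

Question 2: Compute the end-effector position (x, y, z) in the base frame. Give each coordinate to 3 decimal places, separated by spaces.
-1.598 -3.232 7.000

after link 1: o_1 = (1.0000, -1.7321, 3.0000)
after link 2: o_2 = (0.1340, -2.2321, 3.0000)
after link 3: o_3 = (-1.5981, -3.2321, 7.0000)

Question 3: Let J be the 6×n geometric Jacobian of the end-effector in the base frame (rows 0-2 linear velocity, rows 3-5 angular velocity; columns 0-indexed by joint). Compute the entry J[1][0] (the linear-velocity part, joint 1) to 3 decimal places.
axis z_0 = ẑ; lever o_n−o_0 = (-1.5981,-3.2321,7.0000)
cross product → J_v[:, 0] = (3.2321,-1.5981,0.0000)
J_ω[:, 0] = z_0
entry J[1][0] = -1.5981

-1.598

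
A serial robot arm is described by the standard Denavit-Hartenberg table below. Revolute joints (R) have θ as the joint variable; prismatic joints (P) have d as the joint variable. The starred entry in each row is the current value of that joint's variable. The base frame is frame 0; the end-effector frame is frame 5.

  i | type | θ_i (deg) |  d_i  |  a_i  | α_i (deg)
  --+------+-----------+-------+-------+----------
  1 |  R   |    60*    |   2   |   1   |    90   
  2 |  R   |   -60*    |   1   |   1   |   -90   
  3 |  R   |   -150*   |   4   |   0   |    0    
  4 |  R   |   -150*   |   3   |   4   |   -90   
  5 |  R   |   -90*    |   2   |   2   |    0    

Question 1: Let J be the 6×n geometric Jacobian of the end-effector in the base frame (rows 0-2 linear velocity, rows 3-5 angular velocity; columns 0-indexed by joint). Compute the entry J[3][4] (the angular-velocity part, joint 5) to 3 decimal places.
axis z_4 = (-0.6495,-0.1250,0.7500); lever o_n−o_4 = (-0.4330,1.2500,2.5000)
cross product → J_v[:, 4] = (-1.2500,1.2990,-0.8660)
J_ω[:, 4] = z_4
entry J[3][4] = -0.6495

-0.650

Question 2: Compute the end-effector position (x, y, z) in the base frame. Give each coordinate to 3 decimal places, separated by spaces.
after link 1: o_1 = (0.5000, 0.8660, 2.0000)
after link 2: o_2 = (1.6160, 0.7990, 1.1340)
after link 3: o_3 = (3.3481, 3.7990, 3.1340)
after link 4: o_4 = (2.1471, 8.6471, 2.9019)
after link 5: o_5 = (1.7141, 9.8971, 5.4019)

1.714 9.897 5.402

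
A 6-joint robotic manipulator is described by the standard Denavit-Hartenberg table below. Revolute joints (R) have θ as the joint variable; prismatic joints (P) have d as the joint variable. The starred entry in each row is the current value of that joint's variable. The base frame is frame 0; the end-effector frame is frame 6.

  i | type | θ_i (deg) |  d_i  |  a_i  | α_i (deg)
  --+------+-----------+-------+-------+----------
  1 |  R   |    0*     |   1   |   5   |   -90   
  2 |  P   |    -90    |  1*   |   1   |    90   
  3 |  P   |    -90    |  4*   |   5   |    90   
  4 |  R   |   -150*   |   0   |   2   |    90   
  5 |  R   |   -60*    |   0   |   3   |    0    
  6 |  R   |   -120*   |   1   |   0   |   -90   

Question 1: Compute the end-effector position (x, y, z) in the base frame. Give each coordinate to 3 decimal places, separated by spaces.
1.884 -0.469 4.598

after link 1: o_1 = (5.0000, 0.0000, 1.0000)
after link 2: o_2 = (5.0000, 1.0000, 2.0000)
after link 3: o_3 = (1.0000, -4.0000, 2.0000)
after link 4: o_4 = (2.0000, -2.2679, 2.0000)
after link 5: o_5 = (2.7500, -0.9689, 4.5981)
after link 6: o_6 = (1.8840, -0.4689, 4.5981)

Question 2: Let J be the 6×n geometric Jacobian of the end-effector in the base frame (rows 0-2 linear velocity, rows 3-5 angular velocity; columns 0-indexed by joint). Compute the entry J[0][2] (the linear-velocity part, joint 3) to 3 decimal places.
prismatic axis z_2 = (-1.0000,0.0000,0.0000)
J_v[:, 2] = z_2; J_ω[:, 2] = (0,0,0)
entry J[0][2] = -1.0000

-1.000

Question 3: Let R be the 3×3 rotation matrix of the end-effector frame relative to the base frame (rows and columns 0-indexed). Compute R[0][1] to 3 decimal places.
0.866

End-effector y-axis (col 1 of R) = (0.8660,-0.5000,0.0000)
R[0][1] = 0.8660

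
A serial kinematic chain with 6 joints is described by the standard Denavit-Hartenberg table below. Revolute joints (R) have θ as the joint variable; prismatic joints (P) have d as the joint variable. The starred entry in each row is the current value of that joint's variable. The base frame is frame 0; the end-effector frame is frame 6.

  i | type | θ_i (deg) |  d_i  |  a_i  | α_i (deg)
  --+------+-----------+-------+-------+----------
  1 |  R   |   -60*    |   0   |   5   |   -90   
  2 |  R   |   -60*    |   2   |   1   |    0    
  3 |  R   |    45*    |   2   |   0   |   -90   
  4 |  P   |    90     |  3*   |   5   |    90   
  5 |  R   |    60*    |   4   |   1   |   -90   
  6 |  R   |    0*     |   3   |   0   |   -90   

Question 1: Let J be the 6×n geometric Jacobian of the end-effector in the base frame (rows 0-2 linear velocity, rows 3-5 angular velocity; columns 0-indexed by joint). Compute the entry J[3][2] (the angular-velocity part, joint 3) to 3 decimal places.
0.866

axis z_2 = (0.8660,0.5000,0.0000); lever o_n−o_2 = (1.8452,-4.9998,-4.1479)
cross product → J_v[:, 2] = (-2.0740,3.5922,-5.2525)
J_ω[:, 2] = z_2
entry J[3][2] = 0.8660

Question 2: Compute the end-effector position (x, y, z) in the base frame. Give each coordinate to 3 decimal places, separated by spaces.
6.327 -8.763 -3.282

after link 1: o_1 = (2.5000, -4.3301, 0.0000)
after link 2: o_2 = (4.4821, -3.7631, 0.8660)
after link 3: o_3 = (6.2141, -2.7631, 0.8660)
after link 4: o_4 = (2.2722, -5.9356, -2.0318)
after link 5: o_5 = (3.8831, -9.7258, -1.8330)
after link 6: o_6 = (6.3272, -8.7629, -3.2819)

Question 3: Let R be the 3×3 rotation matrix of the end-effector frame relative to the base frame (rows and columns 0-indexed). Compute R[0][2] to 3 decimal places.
-0.483

End-effector z-axis (col 2 of R) = (-0.4830,0.8365,-0.2588)
R[0][2] = -0.4830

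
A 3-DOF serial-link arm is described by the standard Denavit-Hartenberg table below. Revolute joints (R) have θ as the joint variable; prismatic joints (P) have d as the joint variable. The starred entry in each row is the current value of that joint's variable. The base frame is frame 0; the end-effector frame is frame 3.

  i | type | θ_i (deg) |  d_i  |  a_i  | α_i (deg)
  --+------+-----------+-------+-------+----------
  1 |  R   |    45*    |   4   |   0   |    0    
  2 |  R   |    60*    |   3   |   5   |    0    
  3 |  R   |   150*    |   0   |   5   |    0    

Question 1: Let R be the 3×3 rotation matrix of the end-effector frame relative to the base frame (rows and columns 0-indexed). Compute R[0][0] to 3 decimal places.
End-effector x-axis (col 0 of R) = (-0.2588,-0.9659,0.0000)
R[0][0] = -0.2588

-0.259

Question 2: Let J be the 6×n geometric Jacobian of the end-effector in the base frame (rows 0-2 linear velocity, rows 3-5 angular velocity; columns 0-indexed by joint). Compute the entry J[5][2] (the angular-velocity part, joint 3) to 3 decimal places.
1.000

axis z_2 = (0.0000,0.0000,1.0000); lever o_n−o_2 = (-1.2941,-4.8296,0.0000)
cross product → J_v[:, 2] = (4.8296,-1.2941,0.0000)
J_ω[:, 2] = z_2
entry J[5][2] = 1.0000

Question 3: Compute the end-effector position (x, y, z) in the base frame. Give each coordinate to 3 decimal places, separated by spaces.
after link 1: o_1 = (0.0000, 0.0000, 4.0000)
after link 2: o_2 = (-1.2941, 4.8296, 7.0000)
after link 3: o_3 = (-2.5882, -0.0000, 7.0000)

-2.588 -0.000 7.000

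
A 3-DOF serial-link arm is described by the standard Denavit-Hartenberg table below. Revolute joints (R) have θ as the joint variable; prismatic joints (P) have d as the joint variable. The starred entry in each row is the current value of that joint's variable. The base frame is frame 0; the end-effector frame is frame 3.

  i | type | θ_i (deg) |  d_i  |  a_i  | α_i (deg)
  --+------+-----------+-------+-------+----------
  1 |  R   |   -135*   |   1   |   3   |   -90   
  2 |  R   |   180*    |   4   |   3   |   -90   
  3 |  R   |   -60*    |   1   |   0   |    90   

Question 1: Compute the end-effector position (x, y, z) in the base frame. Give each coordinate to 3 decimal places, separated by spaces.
2.828 -2.828 2.000

after link 1: o_1 = (-2.1213, -2.1213, 1.0000)
after link 2: o_2 = (2.8284, -2.8284, 1.0000)
after link 3: o_3 = (2.8284, -2.8284, 2.0000)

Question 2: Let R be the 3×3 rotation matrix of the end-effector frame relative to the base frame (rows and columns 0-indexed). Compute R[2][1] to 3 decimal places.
1.000

End-effector y-axis (col 1 of R) = (0.0000,0.0000,1.0000)
R[2][1] = 1.0000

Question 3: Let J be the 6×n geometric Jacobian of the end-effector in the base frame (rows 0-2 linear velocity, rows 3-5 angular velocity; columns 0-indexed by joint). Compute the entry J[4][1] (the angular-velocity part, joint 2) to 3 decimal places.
axis z_1 = (0.7071,-0.7071,0.0000); lever o_n−o_1 = (4.9497,-0.7071,1.0000)
cross product → J_v[:, 1] = (-0.7071,-0.7071,3.0000)
J_ω[:, 1] = z_1
entry J[4][1] = -0.7071

-0.707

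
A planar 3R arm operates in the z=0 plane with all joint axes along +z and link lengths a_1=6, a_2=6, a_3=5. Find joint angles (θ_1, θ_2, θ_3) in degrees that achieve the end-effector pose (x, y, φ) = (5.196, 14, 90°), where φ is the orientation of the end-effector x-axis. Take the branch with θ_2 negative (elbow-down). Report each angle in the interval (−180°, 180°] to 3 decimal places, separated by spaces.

wrist centre = target − a_3·(cos φ, sin φ) = (5.1960, 9.0000)
cos θ_2 = (107.9984−6²−6²)/(2·6·6) = 0.5000; θ_2 = -60.0015° (elbow-down)
β = atan2(9.0000,5.1960) = 60.0007°; ψ = atan2(-5.1962,8.9999) = -30.0007°
θ_1 = β − ψ = 90.0015°
θ_3 = φ − θ_1 − θ_2 = 60.0000° (wrapped to (-180°,180°])

90.001 -60.001 60.000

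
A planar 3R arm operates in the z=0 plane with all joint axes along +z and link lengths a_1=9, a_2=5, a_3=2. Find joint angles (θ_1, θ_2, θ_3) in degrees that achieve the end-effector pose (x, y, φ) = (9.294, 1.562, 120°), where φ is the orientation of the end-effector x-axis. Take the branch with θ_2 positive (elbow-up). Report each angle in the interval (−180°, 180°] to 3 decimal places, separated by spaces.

wrist centre = target − a_3·(cos φ, sin φ) = (10.2940, -0.1701)
cos θ_2 = (105.9954−9²−5²)/(2·9·5) = -0.0001; θ_2 = 90.0030° (elbow-up)
β = atan2(-0.1701,10.2940) = -0.9464°; ψ = atan2(5.0000,8.9997) = 29.0553°
θ_1 = β − ψ = -30.0017°
θ_3 = φ − θ_1 − θ_2 = 59.9987° (wrapped to (-180°,180°])

-30.002 90.003 59.999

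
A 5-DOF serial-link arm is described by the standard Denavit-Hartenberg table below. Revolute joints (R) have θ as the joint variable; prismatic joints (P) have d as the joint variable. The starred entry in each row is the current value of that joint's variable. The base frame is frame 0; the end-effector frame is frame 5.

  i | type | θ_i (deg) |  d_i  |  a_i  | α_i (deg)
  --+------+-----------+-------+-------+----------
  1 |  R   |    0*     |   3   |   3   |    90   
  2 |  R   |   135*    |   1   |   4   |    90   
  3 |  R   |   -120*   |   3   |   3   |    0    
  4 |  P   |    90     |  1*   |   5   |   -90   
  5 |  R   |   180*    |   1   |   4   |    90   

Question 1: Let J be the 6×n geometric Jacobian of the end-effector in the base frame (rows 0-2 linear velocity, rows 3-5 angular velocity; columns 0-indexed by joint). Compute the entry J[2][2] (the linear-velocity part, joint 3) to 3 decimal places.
axis z_2 = (0.7071,-0.0000,0.7071); lever o_n−o_2 = (2.9232,2.2321,2.7337)
cross product → J_v[:, 2] = (-1.5783,0.1340,1.5783)
J_ω[:, 2] = z_2
entry J[2][2] = 1.5783

1.578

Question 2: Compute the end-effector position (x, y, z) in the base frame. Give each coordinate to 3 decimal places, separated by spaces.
after link 1: o_1 = (3.0000, 0.0000, 3.0000)
after link 2: o_2 = (0.1716, -1.0000, 5.8284)
after link 3: o_3 = (3.3536, 1.5981, 6.8891)
after link 4: o_4 = (0.9988, 4.0981, 10.6581)
after link 5: o_5 = (3.0947, 1.2321, 8.5621)

3.095 1.232 8.562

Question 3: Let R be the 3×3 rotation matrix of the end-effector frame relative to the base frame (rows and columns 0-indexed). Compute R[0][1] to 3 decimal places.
End-effector y-axis (col 1 of R) = (-0.3536,-0.8660,0.3536)
R[0][1] = -0.3536

-0.354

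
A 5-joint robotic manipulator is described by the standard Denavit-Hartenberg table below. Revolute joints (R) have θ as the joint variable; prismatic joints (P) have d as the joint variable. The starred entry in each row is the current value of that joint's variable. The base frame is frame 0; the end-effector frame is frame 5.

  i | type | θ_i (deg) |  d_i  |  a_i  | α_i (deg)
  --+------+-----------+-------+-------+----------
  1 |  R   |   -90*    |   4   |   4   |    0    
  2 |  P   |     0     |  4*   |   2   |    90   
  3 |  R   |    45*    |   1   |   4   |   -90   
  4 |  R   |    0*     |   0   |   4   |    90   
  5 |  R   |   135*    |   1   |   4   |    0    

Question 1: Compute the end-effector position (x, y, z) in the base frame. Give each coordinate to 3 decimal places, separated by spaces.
after link 1: o_1 = (0.0000, -4.0000, 4.0000)
after link 2: o_2 = (0.0000, -6.0000, 8.0000)
after link 3: o_3 = (-1.0000, -8.8284, 10.8284)
after link 4: o_4 = (-1.0000, -11.6569, 13.6569)
after link 5: o_5 = (-2.0000, -7.6569, 13.6569)

-2.000 -7.657 13.657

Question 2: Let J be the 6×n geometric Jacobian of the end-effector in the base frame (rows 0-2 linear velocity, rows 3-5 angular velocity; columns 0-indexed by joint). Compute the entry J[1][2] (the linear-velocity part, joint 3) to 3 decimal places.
axis z_2 = (-1.0000,-0.0000,0.0000); lever o_n−o_2 = (-2.0000,-1.6569,5.6569)
cross product → J_v[:, 2] = (-0.0000,5.6569,1.6569)
J_ω[:, 2] = z_2
entry J[1][2] = 5.6569

5.657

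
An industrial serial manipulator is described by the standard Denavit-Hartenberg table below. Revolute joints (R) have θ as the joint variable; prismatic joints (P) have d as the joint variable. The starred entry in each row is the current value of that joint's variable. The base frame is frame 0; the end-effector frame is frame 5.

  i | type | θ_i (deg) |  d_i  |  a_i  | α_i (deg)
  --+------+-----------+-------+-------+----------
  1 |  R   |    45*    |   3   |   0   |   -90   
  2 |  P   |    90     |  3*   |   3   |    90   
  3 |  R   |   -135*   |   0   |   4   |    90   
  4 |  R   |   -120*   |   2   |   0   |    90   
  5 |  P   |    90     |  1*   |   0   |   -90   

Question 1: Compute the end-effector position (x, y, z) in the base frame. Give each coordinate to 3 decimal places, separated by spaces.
-1.201 1.908 3.630

after link 1: o_1 = (0.0000, 0.0000, 3.0000)
after link 2: o_2 = (-2.1213, 2.1213, 0.0000)
after link 3: o_3 = (-0.1213, 0.1213, 2.8284)
after link 4: o_4 = (-1.1213, 1.1213, 4.2426)
after link 5: o_5 = (-1.2008, 1.9079, 3.6303)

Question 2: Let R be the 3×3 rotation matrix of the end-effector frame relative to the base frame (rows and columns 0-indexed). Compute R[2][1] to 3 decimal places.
End-effector y-axis (col 1 of R) = (0.0795,-0.7866,0.6124)
R[2][1] = 0.6124

0.612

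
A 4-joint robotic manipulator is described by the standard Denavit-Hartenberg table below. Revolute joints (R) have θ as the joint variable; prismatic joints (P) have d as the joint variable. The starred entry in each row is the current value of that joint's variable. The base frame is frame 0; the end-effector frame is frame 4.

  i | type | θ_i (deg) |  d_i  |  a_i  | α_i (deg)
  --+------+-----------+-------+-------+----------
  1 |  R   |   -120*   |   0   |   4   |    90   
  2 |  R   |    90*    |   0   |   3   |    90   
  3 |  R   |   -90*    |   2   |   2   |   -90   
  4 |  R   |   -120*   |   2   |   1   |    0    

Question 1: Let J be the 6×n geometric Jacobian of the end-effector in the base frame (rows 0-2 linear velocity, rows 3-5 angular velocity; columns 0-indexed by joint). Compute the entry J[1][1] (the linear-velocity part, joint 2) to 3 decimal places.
axis z_1 = (-0.8660,0.5000,0.0000); lever o_n−o_1 = (-0.1340,-3.2321,5.0000)
cross product → J_v[:, 1] = (2.5000,4.3301,2.8660)
J_ω[:, 1] = z_1
entry J[1][1] = 4.3301

4.330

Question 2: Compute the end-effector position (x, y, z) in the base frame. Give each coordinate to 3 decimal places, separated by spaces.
after link 1: o_1 = (-2.0000, -3.4641, 0.0000)
after link 2: o_2 = (-2.0000, -3.4641, 3.0000)
after link 3: o_3 = (-1.2679, -6.1962, 3.0000)
after link 4: o_4 = (-2.1340, -6.6962, 5.0000)

-2.134 -6.696 5.000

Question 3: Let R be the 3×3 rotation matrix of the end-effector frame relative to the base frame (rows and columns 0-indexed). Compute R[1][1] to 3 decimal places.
End-effector y-axis (col 1 of R) = (0.5000,-0.8660,-0.0000)
R[1][1] = -0.8660

-0.866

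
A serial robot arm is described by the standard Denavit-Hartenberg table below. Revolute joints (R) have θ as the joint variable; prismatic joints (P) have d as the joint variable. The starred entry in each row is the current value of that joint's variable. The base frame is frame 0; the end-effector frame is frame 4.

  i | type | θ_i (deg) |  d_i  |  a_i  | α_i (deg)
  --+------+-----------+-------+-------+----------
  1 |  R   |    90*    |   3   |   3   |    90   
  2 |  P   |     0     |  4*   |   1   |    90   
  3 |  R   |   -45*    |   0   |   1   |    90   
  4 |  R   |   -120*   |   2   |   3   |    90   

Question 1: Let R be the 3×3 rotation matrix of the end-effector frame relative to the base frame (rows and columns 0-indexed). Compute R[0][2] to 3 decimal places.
0.612

End-effector z-axis (col 2 of R) = (0.6124,-0.6124,-0.5000)
R[0][2] = 0.6124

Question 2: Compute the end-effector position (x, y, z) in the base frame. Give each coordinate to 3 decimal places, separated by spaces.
after link 1: o_1 = (0.0000, 3.0000, 3.0000)
after link 2: o_2 = (4.0000, 4.0000, 3.0000)
after link 3: o_3 = (3.2929, 4.7071, 3.0000)
after link 4: o_4 = (2.9393, 2.2322, 5.5981)

2.939 2.232 5.598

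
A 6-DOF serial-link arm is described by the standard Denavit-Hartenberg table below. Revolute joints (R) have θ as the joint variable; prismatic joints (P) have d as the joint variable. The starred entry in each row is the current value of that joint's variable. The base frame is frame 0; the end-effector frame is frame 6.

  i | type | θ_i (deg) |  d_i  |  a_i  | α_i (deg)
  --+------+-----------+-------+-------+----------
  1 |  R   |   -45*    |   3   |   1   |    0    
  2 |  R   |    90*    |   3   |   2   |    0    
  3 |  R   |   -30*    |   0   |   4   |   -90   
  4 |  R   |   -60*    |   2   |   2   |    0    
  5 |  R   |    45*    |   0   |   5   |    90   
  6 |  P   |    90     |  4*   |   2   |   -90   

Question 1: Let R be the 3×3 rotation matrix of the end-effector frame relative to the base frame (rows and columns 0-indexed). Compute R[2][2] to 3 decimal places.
-0.259

End-effector z-axis (col 2 of R) = (-0.9330,-0.2500,-0.2588)
R[2][2] = -0.2588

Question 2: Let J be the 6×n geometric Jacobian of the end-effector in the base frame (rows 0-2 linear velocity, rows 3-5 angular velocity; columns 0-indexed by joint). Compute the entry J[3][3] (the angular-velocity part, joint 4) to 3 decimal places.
axis z_3 = (-0.2588,0.9659,0.0000); lever o_n−o_3 = (3.5957,5.1046,6.8898)
cross product → J_v[:, 3] = (6.6551,1.7832,-4.7944)
J_ω[:, 3] = z_3
entry J[3][3] = -0.2588

-0.259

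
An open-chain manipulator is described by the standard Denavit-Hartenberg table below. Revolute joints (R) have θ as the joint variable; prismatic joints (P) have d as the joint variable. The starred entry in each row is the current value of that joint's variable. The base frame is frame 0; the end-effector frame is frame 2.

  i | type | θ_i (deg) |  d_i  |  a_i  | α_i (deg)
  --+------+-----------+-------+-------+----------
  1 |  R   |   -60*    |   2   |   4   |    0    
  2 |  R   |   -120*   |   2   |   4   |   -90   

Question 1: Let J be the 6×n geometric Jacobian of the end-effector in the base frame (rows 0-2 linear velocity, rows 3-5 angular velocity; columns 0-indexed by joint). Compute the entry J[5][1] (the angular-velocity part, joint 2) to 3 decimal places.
axis z_1 = (0.0000,0.0000,1.0000); lever o_n−o_1 = (-4.0000,-0.0000,2.0000)
cross product → J_v[:, 1] = (0.0000,-4.0000,0.0000)
J_ω[:, 1] = z_1
entry J[5][1] = 1.0000

1.000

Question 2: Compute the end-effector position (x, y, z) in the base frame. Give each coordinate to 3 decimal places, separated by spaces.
-2.000 -3.464 4.000

after link 1: o_1 = (2.0000, -3.4641, 2.0000)
after link 2: o_2 = (-2.0000, -3.4641, 4.0000)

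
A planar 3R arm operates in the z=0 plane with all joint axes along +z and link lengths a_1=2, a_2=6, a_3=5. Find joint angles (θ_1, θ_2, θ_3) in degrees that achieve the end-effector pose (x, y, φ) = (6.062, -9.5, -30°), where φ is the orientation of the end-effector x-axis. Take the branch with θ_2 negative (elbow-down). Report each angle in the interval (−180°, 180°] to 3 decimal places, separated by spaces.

-30.000 -60.002 60.002

wrist centre = target − a_3·(cos φ, sin φ) = (1.7319, -7.0000)
cos θ_2 = (51.9994−2²−6²)/(2·2·6) = 0.5000; θ_2 = -60.0017° (elbow-down)
β = atan2(-7.0000,1.7319) = -76.1035°; ψ = atan2(-5.1962,4.9998) = -46.1035°
θ_1 = β − ψ = -30.0000°
θ_3 = φ − θ_1 − θ_2 = 60.0017° (wrapped to (-180°,180°])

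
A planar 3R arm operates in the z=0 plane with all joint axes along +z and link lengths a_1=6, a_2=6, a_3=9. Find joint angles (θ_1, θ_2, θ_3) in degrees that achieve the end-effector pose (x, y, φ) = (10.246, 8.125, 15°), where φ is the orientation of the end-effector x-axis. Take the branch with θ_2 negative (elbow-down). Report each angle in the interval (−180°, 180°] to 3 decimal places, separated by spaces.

135.002 -120.000 -0.002

wrist centre = target − a_3·(cos φ, sin φ) = (1.5527, 5.7956)
cos θ_2 = (36.0001−6²−6²)/(2·6·6) = -0.5000; θ_2 = -119.9999° (elbow-down)
β = atan2(5.7956,1.5527) = 75.0025°; ψ = atan2(-5.1962,3.0000) = -60.0000°
θ_1 = β − ψ = 135.0024°
θ_3 = φ − θ_1 − θ_2 = -0.0025° (wrapped to (-180°,180°])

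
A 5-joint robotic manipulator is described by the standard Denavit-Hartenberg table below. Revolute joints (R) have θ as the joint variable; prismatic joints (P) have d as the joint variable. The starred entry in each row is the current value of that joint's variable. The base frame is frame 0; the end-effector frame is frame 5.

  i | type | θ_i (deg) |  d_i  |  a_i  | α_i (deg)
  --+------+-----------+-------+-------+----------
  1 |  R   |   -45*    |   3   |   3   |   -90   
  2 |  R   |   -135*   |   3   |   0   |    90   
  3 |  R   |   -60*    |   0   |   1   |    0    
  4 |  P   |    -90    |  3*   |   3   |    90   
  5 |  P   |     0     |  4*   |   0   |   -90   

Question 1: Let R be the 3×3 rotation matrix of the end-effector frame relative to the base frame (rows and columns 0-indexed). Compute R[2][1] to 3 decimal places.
End-effector y-axis (col 1 of R) = (-0.8624,-0.3624,0.3536)
R[2][1] = 0.3536

0.354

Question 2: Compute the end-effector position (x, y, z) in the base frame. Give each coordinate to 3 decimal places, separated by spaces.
after link 1: o_1 = (2.1213, -2.1213, 3.0000)
after link 2: o_2 = (4.2426, 0.0000, 3.0000)
after link 3: o_3 = (3.3803, -0.3624, 3.3536)
after link 4: o_4 = (2.1186, -1.2221, -0.6049)
after link 5: o_5 = (5.5681, 0.2274, -2.0191)

5.568 0.227 -2.019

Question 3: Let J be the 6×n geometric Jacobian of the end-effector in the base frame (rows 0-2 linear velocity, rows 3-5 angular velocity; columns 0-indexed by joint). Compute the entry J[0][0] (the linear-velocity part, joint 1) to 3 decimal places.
axis z_0 = ẑ; lever o_n−o_0 = (5.5681,0.2274,-2.0191)
cross product → J_v[:, 0] = (-0.2274,5.5681,0.0000)
J_ω[:, 0] = z_0
entry J[0][0] = -0.2274

-0.227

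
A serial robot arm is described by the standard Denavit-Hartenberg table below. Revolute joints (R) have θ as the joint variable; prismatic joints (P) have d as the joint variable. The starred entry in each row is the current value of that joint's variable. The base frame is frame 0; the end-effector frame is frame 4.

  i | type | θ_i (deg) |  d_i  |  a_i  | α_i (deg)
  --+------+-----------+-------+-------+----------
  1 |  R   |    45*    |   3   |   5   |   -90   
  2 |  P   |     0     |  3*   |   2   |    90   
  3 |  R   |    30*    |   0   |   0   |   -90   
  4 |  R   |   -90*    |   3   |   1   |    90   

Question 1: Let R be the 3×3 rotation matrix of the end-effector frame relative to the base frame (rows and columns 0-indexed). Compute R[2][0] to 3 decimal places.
1.000

End-effector x-axis (col 0 of R) = (0.0000,0.0000,1.0000)
R[2][0] = 1.0000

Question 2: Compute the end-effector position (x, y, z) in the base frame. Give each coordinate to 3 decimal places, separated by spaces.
after link 1: o_1 = (3.5355, 3.5355, 3.0000)
after link 2: o_2 = (2.8284, 7.0711, 3.0000)
after link 3: o_3 = (2.8284, 7.0711, 3.0000)
after link 4: o_4 = (-0.0694, 7.8475, 4.0000)

-0.069 7.848 4.000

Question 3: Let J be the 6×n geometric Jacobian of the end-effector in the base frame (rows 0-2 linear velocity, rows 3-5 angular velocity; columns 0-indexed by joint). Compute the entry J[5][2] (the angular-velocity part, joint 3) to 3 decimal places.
1.000

axis z_2 = (0.0000,0.0000,1.0000); lever o_n−o_2 = (-2.8978,0.7765,1.0000)
cross product → J_v[:, 2] = (-0.7765,-2.8978,0.0000)
J_ω[:, 2] = z_2
entry J[5][2] = 1.0000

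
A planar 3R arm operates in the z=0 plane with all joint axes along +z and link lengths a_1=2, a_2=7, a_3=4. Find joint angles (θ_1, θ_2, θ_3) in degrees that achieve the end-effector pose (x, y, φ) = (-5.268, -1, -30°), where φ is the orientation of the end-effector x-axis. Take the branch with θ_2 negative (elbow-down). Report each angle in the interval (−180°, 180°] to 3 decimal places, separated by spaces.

-163.069 -29.996 163.065

wrist centre = target − a_3·(cos φ, sin φ) = (-8.7321, 1.0000)
cos θ_2 = (77.2496−2²−7²)/(2·2·7) = 0.8661; θ_2 = -29.9964° (elbow-down)
β = atan2(1.0000,-8.7321) = 173.4669°; ψ = atan2(-3.4996,8.0624) = -23.4640°
θ_1 = β − ψ = 196.9310°
θ_3 = φ − θ_1 − θ_2 = 163.0654° (wrapped to (-180°,180°])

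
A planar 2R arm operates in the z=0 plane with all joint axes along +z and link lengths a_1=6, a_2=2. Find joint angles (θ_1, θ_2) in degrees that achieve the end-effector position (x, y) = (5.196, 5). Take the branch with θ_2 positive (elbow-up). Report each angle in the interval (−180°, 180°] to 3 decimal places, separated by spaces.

30.000 60.004

cos θ_2 = (51.9984−6²−2²)/(2·6·2) = 0.4999; θ_2 = 60.0044° (elbow-up)
β = atan2(5.0000,5.1960) = 43.8987°; ψ = atan2(1.7321,6.9999) = 13.8987°
θ_1 = β − ψ = 30.0000°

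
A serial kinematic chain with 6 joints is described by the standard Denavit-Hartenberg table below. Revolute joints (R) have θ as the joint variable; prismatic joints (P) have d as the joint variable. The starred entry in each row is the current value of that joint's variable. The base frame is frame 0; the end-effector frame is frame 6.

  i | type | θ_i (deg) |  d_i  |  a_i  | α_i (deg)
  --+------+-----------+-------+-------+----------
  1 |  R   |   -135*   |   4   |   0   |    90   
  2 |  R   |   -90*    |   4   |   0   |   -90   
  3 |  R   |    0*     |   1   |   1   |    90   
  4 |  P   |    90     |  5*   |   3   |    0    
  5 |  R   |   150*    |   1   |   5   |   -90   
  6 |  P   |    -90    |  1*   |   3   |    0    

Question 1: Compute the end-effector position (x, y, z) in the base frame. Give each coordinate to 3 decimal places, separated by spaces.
after link 1: o_1 = (0.0000, 0.0000, 4.0000)
after link 2: o_2 = (-2.8284, 2.8284, 4.0000)
after link 3: o_3 = (-3.5355, 2.1213, 3.0000)
after link 4: o_4 = (-9.1924, 3.5355, 3.0000)
after link 5: o_5 = (-6.8376, 7.3045, 5.5000)
after link 6: o_6 = (-8.6054, 9.7794, 4.6340)

-8.605 9.779 4.634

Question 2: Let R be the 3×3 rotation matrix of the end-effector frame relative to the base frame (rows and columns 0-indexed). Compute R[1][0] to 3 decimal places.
End-effector x-axis (col 0 of R) = (-0.7071,0.7071,0.0000)
R[1][0] = 0.7071

0.707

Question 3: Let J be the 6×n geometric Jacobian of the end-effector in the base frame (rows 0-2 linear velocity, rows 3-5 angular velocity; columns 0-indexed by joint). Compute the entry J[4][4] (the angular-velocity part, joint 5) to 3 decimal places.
0.707

axis z_4 = (-0.7071,0.7071,0.0000); lever o_n−o_4 = (0.5870,6.2438,1.6340)
cross product → J_v[:, 4] = (1.1554,1.1554,-4.8301)
J_ω[:, 4] = z_4
entry J[4][4] = 0.7071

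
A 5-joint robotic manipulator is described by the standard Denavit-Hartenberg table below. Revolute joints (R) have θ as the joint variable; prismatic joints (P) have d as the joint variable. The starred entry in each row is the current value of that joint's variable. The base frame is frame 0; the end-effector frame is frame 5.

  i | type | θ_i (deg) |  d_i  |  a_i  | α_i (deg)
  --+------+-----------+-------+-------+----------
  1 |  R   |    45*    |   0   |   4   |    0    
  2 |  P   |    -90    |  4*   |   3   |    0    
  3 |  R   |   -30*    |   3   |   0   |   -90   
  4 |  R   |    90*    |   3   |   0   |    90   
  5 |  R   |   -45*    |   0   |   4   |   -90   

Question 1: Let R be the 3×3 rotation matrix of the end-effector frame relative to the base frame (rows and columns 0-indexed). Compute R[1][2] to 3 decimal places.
0.183

End-effector z-axis (col 2 of R) = (0.6830,0.1830,-0.7071)
R[1][2] = 0.1830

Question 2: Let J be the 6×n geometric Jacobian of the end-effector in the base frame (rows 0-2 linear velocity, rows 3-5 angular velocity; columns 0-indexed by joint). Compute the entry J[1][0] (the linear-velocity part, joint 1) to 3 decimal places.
axis z_0 = ẑ; lever o_n−o_0 = (5.1155,0.7515,4.1716)
cross product → J_v[:, 0] = (-0.7515,5.1155,0.0000)
J_ω[:, 0] = z_0
entry J[1][0] = 5.1155

5.115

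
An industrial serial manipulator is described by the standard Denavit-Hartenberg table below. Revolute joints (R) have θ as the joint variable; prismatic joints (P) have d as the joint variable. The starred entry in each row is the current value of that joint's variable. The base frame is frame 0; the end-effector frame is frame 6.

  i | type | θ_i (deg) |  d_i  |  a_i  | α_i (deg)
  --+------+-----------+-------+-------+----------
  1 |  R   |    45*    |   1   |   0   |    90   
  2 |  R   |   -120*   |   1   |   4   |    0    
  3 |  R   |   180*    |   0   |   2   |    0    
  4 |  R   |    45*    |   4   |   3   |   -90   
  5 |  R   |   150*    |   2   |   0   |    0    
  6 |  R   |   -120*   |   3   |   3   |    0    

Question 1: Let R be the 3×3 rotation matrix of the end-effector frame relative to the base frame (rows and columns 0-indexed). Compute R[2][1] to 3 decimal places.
-0.483

End-effector y-axis (col 1 of R) = (-0.5209,0.7039,-0.4830)
R[2][1] = -0.4830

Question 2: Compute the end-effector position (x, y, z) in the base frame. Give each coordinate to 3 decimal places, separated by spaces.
after link 1: o_1 = (0.0000, 0.0000, 1.0000)
after link 2: o_2 = (-0.7071, -2.1213, -2.4641)
after link 3: o_3 = (0.0000, -1.4142, -0.7321)
after link 4: o_4 = (2.2794, -4.7917, 2.1657)
after link 5: o_5 = (0.9134, -6.1577, 1.6481)
after link 6: o_6 = (-2.6718, -7.6216, 3.3812)

-2.672 -7.622 3.381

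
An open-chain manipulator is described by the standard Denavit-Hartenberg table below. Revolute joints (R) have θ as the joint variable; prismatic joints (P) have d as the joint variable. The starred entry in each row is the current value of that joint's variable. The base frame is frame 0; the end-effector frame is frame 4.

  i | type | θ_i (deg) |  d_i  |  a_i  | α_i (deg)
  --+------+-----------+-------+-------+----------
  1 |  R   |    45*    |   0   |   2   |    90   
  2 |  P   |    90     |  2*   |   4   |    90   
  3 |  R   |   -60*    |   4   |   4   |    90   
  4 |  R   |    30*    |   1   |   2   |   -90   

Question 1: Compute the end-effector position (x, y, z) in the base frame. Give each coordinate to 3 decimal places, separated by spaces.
2.500 7.399 6.000

after link 1: o_1 = (1.4142, 1.4142, 0.0000)
after link 2: o_2 = (2.8284, 0.0000, 4.0000)
after link 3: o_3 = (3.2074, 5.2779, 6.0000)
after link 4: o_4 = (2.5003, 7.3992, 6.0000)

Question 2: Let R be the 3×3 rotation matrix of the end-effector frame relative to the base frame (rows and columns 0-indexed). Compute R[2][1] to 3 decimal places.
End-effector y-axis (col 1 of R) = (0.3536,-0.3536,0.8660)
R[2][1] = 0.8660

0.866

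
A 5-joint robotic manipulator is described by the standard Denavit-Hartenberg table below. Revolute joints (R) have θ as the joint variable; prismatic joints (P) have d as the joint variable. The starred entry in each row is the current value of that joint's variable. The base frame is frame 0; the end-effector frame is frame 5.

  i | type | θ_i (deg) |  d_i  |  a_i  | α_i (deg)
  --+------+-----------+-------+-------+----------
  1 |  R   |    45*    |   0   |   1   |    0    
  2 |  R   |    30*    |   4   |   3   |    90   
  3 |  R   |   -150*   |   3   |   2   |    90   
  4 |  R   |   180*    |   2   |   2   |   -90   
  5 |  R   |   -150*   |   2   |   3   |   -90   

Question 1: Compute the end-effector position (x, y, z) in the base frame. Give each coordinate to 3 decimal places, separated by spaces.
after link 1: o_1 = (0.7071, 0.7071, 0.0000)
after link 2: o_2 = (1.4836, 3.6049, 4.0000)
after link 3: o_3 = (3.9331, 1.1554, 3.0000)
after link 4: o_4 = (4.1225, 1.8625, 5.7321)
after link 5: o_5 = (1.4142, -0.5176, 5.7321)

1.414 -0.518 5.732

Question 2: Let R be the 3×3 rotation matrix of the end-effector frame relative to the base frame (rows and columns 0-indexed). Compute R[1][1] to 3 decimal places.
-0.259

End-effector y-axis (col 1 of R) = (0.9659,-0.2588,-0.0000)
R[1][1] = -0.2588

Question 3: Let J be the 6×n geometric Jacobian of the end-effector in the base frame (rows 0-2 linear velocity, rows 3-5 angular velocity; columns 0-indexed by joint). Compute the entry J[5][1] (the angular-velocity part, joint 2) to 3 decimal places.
axis z_1 = (0.0000,0.0000,1.0000); lever o_n−o_1 = (0.7071,-1.2247,5.7321)
cross product → J_v[:, 1] = (1.2247,0.7071,-0.0000)
J_ω[:, 1] = z_1
entry J[5][1] = 1.0000

1.000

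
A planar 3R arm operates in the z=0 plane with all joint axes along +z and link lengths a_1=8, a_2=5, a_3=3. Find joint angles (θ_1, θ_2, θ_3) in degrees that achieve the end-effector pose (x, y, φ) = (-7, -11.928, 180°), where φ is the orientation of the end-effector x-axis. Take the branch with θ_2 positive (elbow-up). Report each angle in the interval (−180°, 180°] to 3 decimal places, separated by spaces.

wrist centre = target − a_3·(cos φ, sin φ) = (-4.0000, -11.9280)
cos θ_2 = (158.2772−8²−5²)/(2·8·5) = 0.8660; θ_2 = 30.0069° (elbow-up)
β = atan2(-11.9280,-4.0000) = -108.5386°; ψ = atan2(2.5005,12.3298) = 11.4643°
θ_1 = β − ψ = -120.0029°
θ_3 = φ − θ_1 − θ_2 = -90.0040° (wrapped to (-180°,180°])

-120.003 30.007 -90.004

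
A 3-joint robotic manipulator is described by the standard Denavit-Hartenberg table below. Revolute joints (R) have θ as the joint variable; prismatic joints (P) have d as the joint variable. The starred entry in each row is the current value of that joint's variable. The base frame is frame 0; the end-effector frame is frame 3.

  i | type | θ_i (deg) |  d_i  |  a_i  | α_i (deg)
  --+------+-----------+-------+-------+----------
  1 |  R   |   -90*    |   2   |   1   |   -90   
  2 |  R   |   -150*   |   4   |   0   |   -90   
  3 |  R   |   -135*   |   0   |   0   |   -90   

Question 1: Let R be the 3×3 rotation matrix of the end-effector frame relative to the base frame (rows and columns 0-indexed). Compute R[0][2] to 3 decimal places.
End-effector z-axis (col 2 of R) = (0.7071,0.6124,0.3536)
R[0][2] = 0.7071

0.707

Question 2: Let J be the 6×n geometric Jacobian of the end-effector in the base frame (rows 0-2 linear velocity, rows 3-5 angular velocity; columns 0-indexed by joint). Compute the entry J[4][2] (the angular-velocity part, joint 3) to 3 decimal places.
axis z_2 = (0.0000,-0.5000,0.8660); lever o_n−o_2 = (0.0000,0.0000,0.0000)
cross product → J_v[:, 2] = (-0.0000,0.0000,0.0000)
J_ω[:, 2] = z_2
entry J[4][2] = -0.5000

-0.500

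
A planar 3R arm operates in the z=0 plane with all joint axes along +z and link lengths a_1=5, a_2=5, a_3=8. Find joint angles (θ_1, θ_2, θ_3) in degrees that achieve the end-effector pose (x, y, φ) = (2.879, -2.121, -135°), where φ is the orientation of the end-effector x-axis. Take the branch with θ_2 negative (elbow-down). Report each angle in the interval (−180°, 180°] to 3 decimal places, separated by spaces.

wrist centre = target − a_3·(cos φ, sin φ) = (8.5359, 3.5359)
cos θ_2 = (85.3631−5²−5²)/(2·5·5) = 0.7073; θ_2 = -44.9875° (elbow-down)
β = atan2(3.5359,8.5359) = 22.5011°; ψ = atan2(-3.5348,8.5363) = -22.4937°
θ_1 = β − ψ = 44.9948°
θ_3 = φ − θ_1 − θ_2 = -135.0073° (wrapped to (-180°,180°])

44.995 -44.987 -135.007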